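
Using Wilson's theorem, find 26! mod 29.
(28)! = (26)! × (27) × (28) ≡ -1 mod 29. So (26)! ≡ -1 × [(28)(27)]^(-1) ≡ 14 mod 29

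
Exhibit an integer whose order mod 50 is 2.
49 has order 2 mod 50 since 49^{2} ≡ 1 (mod 50) and no smaller power works.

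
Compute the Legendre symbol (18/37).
(18/37) = 18^{18} mod 37 = -1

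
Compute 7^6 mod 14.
By repeated squaring mod 14: 7^{1}≡7, 7^{2}≡7, 7^{4}≡7. Then 7^{6} = 7^{4+2} ≡ 7 × 7 ≡ 7 mod 14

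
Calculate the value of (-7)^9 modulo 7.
By repeated squaring mod 7: (-7)^{1}≡0, (-7)^{2}≡0, (-7)^{4}≡0, (-7)^{8}≡0. Then (-7)^{9} = (-7)^{8+1} ≡ 0 × 0 ≡ 0 mod 7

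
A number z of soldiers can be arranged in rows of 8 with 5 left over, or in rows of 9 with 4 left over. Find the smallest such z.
M = 8 × 9 = 72. M₁ = 9, y₁ ≡ 1 mod 8. M₂ = 8, y₂ ≡ 8 mod 9. z = 5×9×1 + 4×8×8 ≡ 13 mod 72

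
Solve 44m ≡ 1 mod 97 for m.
Since 97 is prime, by Fermat 44^(-1) ≡ 44^{95} ≡ 86 mod 97. Verify: 44 × 86 = 3784 ≡ 1 mod 97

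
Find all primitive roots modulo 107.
There are φ(106) = 52 primitive roots mod 107: {2, 5, 6, 7, 8, 15, 17, 18, 20, 21, 22, 24, 26, 28, 31, 32, 38, 43, 45, 46, 50, 51, 54, 55, 58, 59, 60, 63, 65, 66, 67, 68, 70, 71, 72, 73, 74, 77, 78, 80, 82, 84, 88, 91, 93, 94, 95, 96, 97, 98, 103, 104}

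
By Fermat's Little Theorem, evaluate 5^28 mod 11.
By Fermat: 5^{10} ≡ 1 mod 11. 28 = 2×10 + 8. So 5^{28} ≡ 5^{8} ≡ 4 mod 11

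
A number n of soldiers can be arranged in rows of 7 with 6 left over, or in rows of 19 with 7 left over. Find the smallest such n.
M = 7 × 19 = 133. M₁ = 19, y₁ ≡ 3 (mod 7). M₂ = 7, y₂ ≡ 11 (mod 19). n = 6×19×3 + 7×7×11 ≡ 83 (mod 133)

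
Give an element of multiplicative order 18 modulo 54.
5 has order 18 mod 54 since 5^{18} ≡ 1 (mod 54) and no smaller power works.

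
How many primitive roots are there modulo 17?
Number of primitive roots mod 17 = φ(p-1) = φ(16) = 8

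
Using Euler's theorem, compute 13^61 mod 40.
By Euler: 13^{16} ≡ 1 mod 40 since gcd(13, 40) = 1. 61 = 3×16 + 13. So 13^{61} ≡ 13^{13} ≡ 13 mod 40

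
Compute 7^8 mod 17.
By repeated squaring mod 17: 7^{1}≡7, 7^{2}≡15, 7^{4}≡4, 7^{8}≡16. So 7^{8} ≡ 16 mod 17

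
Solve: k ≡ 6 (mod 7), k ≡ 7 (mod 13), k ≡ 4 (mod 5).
M = 7 × 13 × 5 = 455. M₁ = 65, y₁ ≡ 4 (mod 7). M₂ = 35, y₂ ≡ 3 (mod 13). M₃ = 91, y₃ ≡ 1 (mod 5). k = 6×65×4 + 7×35×3 + 4×91×1 ≡ 384 (mod 455)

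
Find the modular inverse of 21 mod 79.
Since 79 is prime, by Fermat 21^(-1) ≡ 21^{77} ≡ 64 mod 79. Verify: 21 × 64 = 1344 ≡ 1 mod 79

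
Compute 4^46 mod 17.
Using Fermat: 4^{16} ≡ 1 mod 17. 46 ≡ 14 mod 16. So 4^{46} ≡ 4^{14} ≡ 16 mod 17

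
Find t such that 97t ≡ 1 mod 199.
Since 199 is prime, by Fermat 97^(-1) ≡ 97^{197} ≡ 119 mod 199. Verify: 97 × 119 = 11543 ≡ 1 mod 199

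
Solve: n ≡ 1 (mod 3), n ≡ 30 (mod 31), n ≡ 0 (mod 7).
M = 3 × 31 × 7 = 651. M₁ = 217, y₁ ≡ 1 (mod 3). M₂ = 21, y₂ ≡ 3 (mod 31). M₃ = 93, y₃ ≡ 4 (mod 7). n = 1×217×1 + 30×21×3 + 0×93×4 ≡ 154 (mod 651)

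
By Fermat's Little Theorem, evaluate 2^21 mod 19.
By Fermat: 2^{18} ≡ 1 mod 19. So 2^{21} = 2^{18} · 2^{3} ≡ 2^{3} ≡ 8 mod 19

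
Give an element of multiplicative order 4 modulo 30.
7 has order 4 mod 30 since 7^{4} ≡ 1 (mod 30) and no smaller power works.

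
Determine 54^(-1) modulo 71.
Since 71 is prime, by Fermat 54^(-1) ≡ 54^{69} ≡ 25 mod 71. Verify: 54 × 25 = 1350 ≡ 1 mod 71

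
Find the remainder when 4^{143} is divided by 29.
By Fermat: 4^{28} ≡ 1 mod 29. 143 = 5×28 + 3. So 4^{143} ≡ 4^{3} ≡ 6 mod 29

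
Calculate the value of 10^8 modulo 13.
By repeated squaring (mod 13): 10^{1}≡10, 10^{2}≡9, 10^{4}≡3, 10^{8}≡9. So 10^{8} ≡ 9 (mod 13)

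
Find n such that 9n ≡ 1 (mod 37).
Since 37 is prime, by Fermat 9^(-1) ≡ 9^{35} ≡ 33 (mod 37). Verify: 9 × 33 = 297 ≡ 1 (mod 37)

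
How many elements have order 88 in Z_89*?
A prime p has φ(p-1) primitive roots; here φ(88) = 40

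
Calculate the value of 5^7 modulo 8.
By repeated squaring mod 8: 5^{1}≡5, 5^{2}≡1, 5^{4}≡1. Then 5^{7} = 5^{4+2+1} ≡ 1 × 1 × 5 ≡ 5 mod 8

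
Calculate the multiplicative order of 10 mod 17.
Powers of 10 mod 17: 10^1≡10, 10^2≡15, 10^3≡14, 10^4≡4, 10^5≡6, 10^6≡9, 10^7≡5, 10^8≡16, 10^9≡7, 10^10≡2, 10^11≡3, 10^12≡13, 10^13≡11, 10^14≡8, 10^15≡12, 10^16≡1. So the order of 10 is 16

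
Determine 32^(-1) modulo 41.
Since 41 is prime, by Fermat 32^(-1) ≡ 32^{39} ≡ 9 (mod 41). Verify: 32 × 9 = 288 ≡ 1 (mod 41)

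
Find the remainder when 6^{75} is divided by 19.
By Fermat: 6^{18} ≡ 1 mod 19. 75 = 4×18 + 3. So 6^{75} ≡ 6^{3} ≡ 7 mod 19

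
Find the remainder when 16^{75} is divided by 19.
By Fermat: 16^{18} ≡ 1 mod 19. 75 = 4×18 + 3. So 16^{75} ≡ 16^{3} ≡ 11 mod 19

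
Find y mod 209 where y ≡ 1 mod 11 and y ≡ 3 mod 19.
M = 11 × 19 = 209. M₁ = 19, y₁ ≡ 7 mod 11. M₂ = 11, y₂ ≡ 7 mod 19. y = 1×19×7 + 3×11×7 ≡ 155 mod 209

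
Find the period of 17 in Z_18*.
Powers of 17 mod 18: 17^1≡17, 17^2≡1. So the order of 17 is 2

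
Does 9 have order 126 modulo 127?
9^{63} ≡ 1 mod 127 and 63 < 126, so ord_127(9) = 63 ≠ 126 and 9 is not a primitive root.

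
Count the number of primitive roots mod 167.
There are φ(167-1) = φ(166) = 82 primitive roots modulo 167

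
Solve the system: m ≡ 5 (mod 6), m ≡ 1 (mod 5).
M = 6 × 5 = 30. M₁ = 5, y₁ ≡ 5 (mod 6). M₂ = 6, y₂ ≡ 1 (mod 5). m = 5×5×5 + 1×6×1 ≡ 11 (mod 30)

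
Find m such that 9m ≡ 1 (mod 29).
Since 29 is prime, by Fermat 9^(-1) ≡ 9^{27} ≡ 13 (mod 29). Verify: 9 × 13 = 117 ≡ 1 (mod 29)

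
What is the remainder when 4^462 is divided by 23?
Using Fermat: 4^{22} ≡ 1 (mod 23). 462 ≡ 0 (mod 22). So 4^{462} ≡ 4^{0} ≡ 1 (mod 23)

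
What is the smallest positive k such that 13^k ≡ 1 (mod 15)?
Powers of 13 mod 15: 13^1≡13, 13^2≡4, 13^3≡7, 13^4≡1. So the order of 13 is 4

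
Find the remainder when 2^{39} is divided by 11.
By Fermat: 2^{10} ≡ 1 mod 11. 39 = 3×10 + 9. So 2^{39} ≡ 2^{9} ≡ 6 mod 11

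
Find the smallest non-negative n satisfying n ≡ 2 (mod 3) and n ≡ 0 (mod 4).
M = 3 × 4 = 12. M₁ = 4, y₁ ≡ 1 (mod 3). M₂ = 3, y₂ ≡ 3 (mod 4). n = 2×4×1 + 0×3×3 ≡ 8 (mod 12)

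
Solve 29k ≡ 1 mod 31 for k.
Since 31 is prime, by Fermat 29^(-1) ≡ 29^{29} ≡ 15 mod 31. Verify: 29 × 15 = 435 ≡ 1 mod 31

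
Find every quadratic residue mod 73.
Quadratic residues modulo 73: {1, 2, 3, 4, 6, 8, 9, 12, 16, 18, 19, 23, 24, 25, 27, 32, 35, 36, 37, 38, 41, 46, 48, 49, 50, 54, 55, 57, 61, 64, 65, 67, 69, 70, 71, 72}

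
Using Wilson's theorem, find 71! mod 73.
(72)! = (71)! × (72) ≡ -1 mod 73. So (71)! ≡ -1 × (72)^(-1) ≡ (-1)×(-1) = 1 mod 73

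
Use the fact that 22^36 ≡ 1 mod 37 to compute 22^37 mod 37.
By Fermat: 22^{36} ≡ 1 mod 37. So 22^{37} = 22^{36} · 22^{1} ≡ 22^{1} ≡ 22 mod 37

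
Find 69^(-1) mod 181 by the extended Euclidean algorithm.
Extended GCD: 69(21) + 181(-8) = 1. So 69^(-1) ≡ 21 mod 181. Verify: 69 × 21 = 1449 ≡ 1 mod 181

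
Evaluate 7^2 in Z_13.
7^{2} = 49 ≡ 10 (mod 13)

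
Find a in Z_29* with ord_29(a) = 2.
28 has order 2 mod 29 since 28^{2} ≡ 1 (mod 29) and no smaller power works.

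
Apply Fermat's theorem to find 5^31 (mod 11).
By Fermat: 5^{10} ≡ 1 (mod 11). 31 = 3×10 + 1. So 5^{31} ≡ 5^{1} ≡ 5 (mod 11)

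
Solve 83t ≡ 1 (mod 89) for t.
Since 89 is prime, by Fermat 83^(-1) ≡ 83^{87} ≡ 74 (mod 89). Verify: 83 × 74 = 6142 ≡ 1 (mod 89)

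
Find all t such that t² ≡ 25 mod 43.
The square roots of 25 mod 43 are 38 and 5. Verify: 38² = 1444 ≡ 25 mod 43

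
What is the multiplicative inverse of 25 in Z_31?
Since 31 is prime, by Fermat 25^(-1) ≡ 25^{29} ≡ 5 (mod 31). Verify: 25 × 5 = 125 ≡ 1 (mod 31)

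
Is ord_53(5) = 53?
Powers of 5 mod 53: 5^1≡5, 5^2≡25, 5^3≡19, 5^4≡42, 5^5≡51, 5^6≡43, 5^7≡3, 5^8≡15, 5^9≡22, 5^10≡4, 5^11≡20, 5^12≡47, 5^13≡23, 5^14≡9, 5^15≡45, 5^16≡13, 5^17≡12, 5^18≡7, 5^19≡35, 5^20≡16, 5^21≡27, 5^22≡29, 5^23≡39, 5^24≡36, 5^25≡21, 5^26≡52, 5^27≡48, 5^28≡28, 5^29≡34, 5^30≡11, 5^31≡2, 5^32≡10, 5^33≡50, 5^34≡38, 5^35≡31, 5^36≡49, 5^37≡33, 5^38≡6, 5^39≡30, 5^40≡44, 5^41≡8, 5^42≡40, 5^43≡41, 5^44≡46, 5^45≡18, 5^46≡37, 5^47≡26, 5^48≡24, 5^49≡14, 5^50≡17, 5^51≡32, 5^52≡1. Already 5^52≡1, so the order is 52 < 53. No, the actual order is 52.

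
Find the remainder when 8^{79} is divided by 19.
By Fermat: 8^{18} ≡ 1 mod 19. 79 = 4×18 + 7. So 8^{79} ≡ 8^{7} ≡ 8 mod 19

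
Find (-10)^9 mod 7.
Using Fermat: (-10)^{6} ≡ 1 mod 7. 9 ≡ 3 mod 6. So (-10)^{9} ≡ (-10)^{3} ≡ 1 mod 7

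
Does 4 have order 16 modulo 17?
4^{4} ≡ 1 mod 17 and 4 < 16, so ord_17(4) = 4 ≠ 16 and 4 is not a primitive root.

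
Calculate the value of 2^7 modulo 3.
Using Fermat: 2^{2} ≡ 1 mod 3. 7 ≡ 1 mod 2. So 2^{7} ≡ 2^{1} ≡ 2 mod 3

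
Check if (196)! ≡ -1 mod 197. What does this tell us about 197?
(196)! mod 197 = 196. Since this equals -1 mod 197, Wilson confirms 197 is prime.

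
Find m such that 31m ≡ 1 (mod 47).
Since 47 is prime, by Fermat 31^(-1) ≡ 31^{45} ≡ 44 (mod 47). Verify: 31 × 44 = 1364 ≡ 1 (mod 47)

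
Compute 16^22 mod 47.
By repeated squaring (mod 47): 16^{1}≡16, 16^{2}≡21, 16^{4}≡18, 16^{8}≡42, 16^{16}≡25. Then 16^{22} = 16^{16+4+2} ≡ 25 × 18 × 21 ≡ 3 (mod 47)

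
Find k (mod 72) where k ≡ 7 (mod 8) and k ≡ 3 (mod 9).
M = 8 × 9 = 72. M₁ = 9, y₁ ≡ 1 (mod 8). M₂ = 8, y₂ ≡ 8 (mod 9). k = 7×9×1 + 3×8×8 ≡ 39 (mod 72)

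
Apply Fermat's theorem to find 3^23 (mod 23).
By Fermat: 3^{22} ≡ 1 (mod 23). So 3^{23} = 3^{22} · 3^{1} ≡ 3^{1} ≡ 3 (mod 23)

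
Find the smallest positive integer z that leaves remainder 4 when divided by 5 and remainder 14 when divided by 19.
M = 5 × 19 = 95. M₁ = 19, y₁ ≡ 4 (mod 5). M₂ = 5, y₂ ≡ 4 (mod 19). z = 4×19×4 + 14×5×4 ≡ 14 (mod 95)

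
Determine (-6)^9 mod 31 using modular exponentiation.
By repeated squaring (mod 31): (-6)^{1}≡25, (-6)^{2}≡5, (-6)^{4}≡25, (-6)^{8}≡5. Then (-6)^{9} = (-6)^{8+1} ≡ 5 × 25 ≡ 1 (mod 31)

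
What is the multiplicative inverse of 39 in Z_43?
Since 43 is prime, by Fermat 39^(-1) ≡ 39^{41} ≡ 32 mod 43. Verify: 39 × 32 = 1248 ≡ 1 mod 43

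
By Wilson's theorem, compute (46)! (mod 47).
By Wilson's theorem, (46)! ≡ -1 ≡ 46 (mod 47)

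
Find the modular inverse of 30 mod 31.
Since 31 is prime, by Fermat 30^(-1) ≡ 30^{29} ≡ 30 mod 31. Verify: 30 × 30 = 900 ≡ 1 mod 31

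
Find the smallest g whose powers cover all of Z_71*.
g = 7. For each prime q|70: 7^{35}≡70, 7^{14}≡54, 7^{10}≡45, none ≡ 1, so ord_71(7) = 70 and 7 is a primitive root.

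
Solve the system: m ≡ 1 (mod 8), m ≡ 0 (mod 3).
M = 8 × 3 = 24. M₁ = 3, y₁ ≡ 3 (mod 8). M₂ = 8, y₂ ≡ 2 (mod 3). m = 1×3×3 + 0×8×2 ≡ 9 (mod 24)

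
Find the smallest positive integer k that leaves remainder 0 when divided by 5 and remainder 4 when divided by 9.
M = 5 × 9 = 45. M₁ = 9, y₁ ≡ 4 mod 5. M₂ = 5, y₂ ≡ 2 mod 9. k = 0×9×4 + 4×5×2 ≡ 40 mod 45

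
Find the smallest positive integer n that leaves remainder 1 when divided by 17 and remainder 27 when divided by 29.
M = 17 × 29 = 493. M₁ = 29, y₁ ≡ 10 (mod 17). M₂ = 17, y₂ ≡ 12 (mod 29). n = 1×29×10 + 27×17×12 ≡ 375 (mod 493)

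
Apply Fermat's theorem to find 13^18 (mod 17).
By Fermat: 13^{16} ≡ 1 (mod 17). So 13^{18} = 13^{16} · 13^{2} ≡ 13^{2} ≡ 16 (mod 17)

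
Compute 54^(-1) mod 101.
Since 101 is prime, by Fermat 54^(-1) ≡ 54^{99} ≡ 58 mod 101. Verify: 54 × 58 = 3132 ≡ 1 mod 101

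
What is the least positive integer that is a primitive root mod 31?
g = 3. Powers: [3, 9, 27, 19, 26, 16, ...] generates all 30 non-zero residues.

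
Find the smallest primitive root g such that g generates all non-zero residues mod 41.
g = 6. Powers: [6, 36, 11, 25, 27, 39, 29, 10, ...] generates all 40 non-zero residues.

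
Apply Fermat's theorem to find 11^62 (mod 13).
By Fermat: 11^{12} ≡ 1 (mod 13). 62 = 5×12 + 2. So 11^{62} ≡ 11^{2} ≡ 4 (mod 13)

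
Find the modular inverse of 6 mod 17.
Since 17 is prime, by Fermat 6^(-1) ≡ 6^{15} ≡ 3 mod 17. Verify: 6 × 3 = 18 ≡ 1 mod 17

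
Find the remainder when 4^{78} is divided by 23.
By Fermat: 4^{22} ≡ 1 (mod 23). 78 = 3×22 + 12. So 4^{78} ≡ 4^{12} ≡ 4 (mod 23)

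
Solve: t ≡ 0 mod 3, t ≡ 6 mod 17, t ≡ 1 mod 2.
M = 3 × 17 × 2 = 102. M₁ = 34, y₁ ≡ 1 mod 3. M₂ = 6, y₂ ≡ 3 mod 17. M₃ = 51, y₃ ≡ 1 mod 2. t = 0×34×1 + 6×6×3 + 1×51×1 ≡ 57 mod 102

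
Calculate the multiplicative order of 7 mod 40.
Powers of 7 mod 40: 7^1≡7, 7^2≡9, 7^3≡23, 7^4≡1. Order = 4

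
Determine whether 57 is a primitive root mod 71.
57^{5} ≡ 1 mod 71 and 5 < 70, so ord_71(57) = 5 ≠ 70 and 57 is not a primitive root.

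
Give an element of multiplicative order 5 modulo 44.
5 has order 5 mod 44 since 5^{5} ≡ 1 mod 44 and no smaller power works.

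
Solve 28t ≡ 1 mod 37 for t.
Since 37 is prime, by Fermat 28^(-1) ≡ 28^{35} ≡ 4 mod 37. Verify: 28 × 4 = 112 ≡ 1 mod 37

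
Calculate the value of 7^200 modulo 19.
Using Fermat: 7^{18} ≡ 1 mod 19. 200 ≡ 2 mod 18. So 7^{200} ≡ 7^{2} ≡ 11 mod 19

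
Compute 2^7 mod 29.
By repeated squaring (mod 29): 2^{1}≡2, 2^{2}≡4, 2^{4}≡16. Then 2^{7} = 2^{4+2+1} ≡ 16 × 4 × 2 ≡ 12 (mod 29)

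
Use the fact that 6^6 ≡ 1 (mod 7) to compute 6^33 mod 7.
By Fermat: 6^{6} ≡ 1 (mod 7). 33 = 5×6 + 3. So 6^{33} ≡ 6^{3} ≡ 6 (mod 7)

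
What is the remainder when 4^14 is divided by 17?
By repeated squaring mod 17: 4^{1}≡4, 4^{2}≡16, 4^{4}≡1, 4^{8}≡1. Then 4^{14} = 4^{8+4+2} ≡ 1 × 1 × 16 ≡ 16 mod 17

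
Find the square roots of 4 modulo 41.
The square roots of 4 mod 41 are 2 and 39. Verify: 2² = 4 ≡ 4 (mod 41)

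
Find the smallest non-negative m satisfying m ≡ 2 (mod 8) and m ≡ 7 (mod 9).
M = 8 × 9 = 72. M₁ = 9, y₁ ≡ 1 (mod 8). M₂ = 8, y₂ ≡ 8 (mod 9). m = 2×9×1 + 7×8×8 ≡ 34 (mod 72)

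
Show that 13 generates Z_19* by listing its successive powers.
13^1, 13^2, ..., 13^{18} mod 19: [13, 17, 12, 4, 14, 11, 10, 16, 18, 6, 2, 7, 15, 5, 8, 9, 3, 1]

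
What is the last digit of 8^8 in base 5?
Using Fermat: 8^{4} ≡ 1 (mod 5). 8 ≡ 0 (mod 4). So 8^{8} ≡ 8^{0} ≡ 1 (mod 5)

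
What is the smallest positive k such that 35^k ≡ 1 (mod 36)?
Powers of 35 mod 36: 35^1≡35, 35^2≡1. ord_36(35) = 2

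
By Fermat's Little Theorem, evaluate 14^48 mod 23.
By Fermat: 14^{22} ≡ 1 (mod 23). 48 = 2×22 + 4. So 14^{48} ≡ 14^{4} ≡ 6 (mod 23)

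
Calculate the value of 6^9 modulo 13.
By repeated squaring mod 13: 6^{1}≡6, 6^{2}≡10, 6^{4}≡9, 6^{8}≡3. Then 6^{9} = 6^{8+1} ≡ 3 × 6 ≡ 5 mod 13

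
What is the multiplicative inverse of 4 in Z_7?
Since 7 is prime, by Fermat 4^(-1) ≡ 4^{5} ≡ 2 (mod 7). Verify: 4 × 2 = 8 ≡ 1 (mod 7)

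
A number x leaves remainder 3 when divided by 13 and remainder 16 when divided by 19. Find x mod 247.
M = 13 × 19 = 247. M₁ = 19, y₁ ≡ 11 mod 13. M₂ = 13, y₂ ≡ 3 mod 19. x = 3×19×11 + 16×13×3 ≡ 16 mod 247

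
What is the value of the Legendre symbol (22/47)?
(22/47) = 22^{23} mod 47 = -1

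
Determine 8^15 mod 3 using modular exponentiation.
Using Fermat: 8^{2} ≡ 1 mod 3. 15 ≡ 1 mod 2. So 8^{15} ≡ 8^{1} ≡ 2 mod 3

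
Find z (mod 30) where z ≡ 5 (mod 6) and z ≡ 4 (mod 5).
M = 6 × 5 = 30. M₁ = 5, y₁ ≡ 5 (mod 6). M₂ = 6, y₂ ≡ 1 (mod 5). z = 5×5×5 + 4×6×1 ≡ 29 (mod 30)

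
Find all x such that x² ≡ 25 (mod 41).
The square roots of 25 mod 41 are 36 and 5. Verify: 36² = 1296 ≡ 25 (mod 41)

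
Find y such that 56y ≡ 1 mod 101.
Since 101 is prime, by Fermat 56^(-1) ≡ 56^{99} ≡ 92 mod 101. Verify: 56 × 92 = 5152 ≡ 1 mod 101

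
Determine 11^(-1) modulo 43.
Since 43 is prime, by Fermat 11^(-1) ≡ 11^{41} ≡ 4 mod 43. Verify: 11 × 4 = 44 ≡ 1 mod 43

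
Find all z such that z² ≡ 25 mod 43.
The square roots of 25 mod 43 are 38 and 5. Verify: 38² = 1444 ≡ 25 mod 43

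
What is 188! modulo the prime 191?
(190)! = (188)! × (189) × (190) ≡ -1 (mod 191). So (188)! ≡ -1 × [(190)(189)]^(-1) ≡ 95 (mod 191)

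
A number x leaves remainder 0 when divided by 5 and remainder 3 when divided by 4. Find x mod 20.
M = 5 × 4 = 20. M₁ = 4, y₁ ≡ 4 mod 5. M₂ = 5, y₂ ≡ 1 mod 4. x = 0×4×4 + 3×5×1 ≡ 15 mod 20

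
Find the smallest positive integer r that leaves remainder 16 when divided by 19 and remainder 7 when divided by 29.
M = 19 × 29 = 551. M₁ = 29, y₁ ≡ 2 mod 19. M₂ = 19, y₂ ≡ 26 mod 29. r = 16×29×2 + 7×19×26 ≡ 529 mod 551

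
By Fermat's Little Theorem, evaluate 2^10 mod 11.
By Fermat's Little Theorem, 2^{10} ≡ 1 (mod 11) since 11 is prime and gcd(2, 11) = 1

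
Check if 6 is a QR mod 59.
By Euler's criterion: 6^{29} ≡ 58 (mod 59). Since this equals -1 (≡ 58), 6 is not a QR.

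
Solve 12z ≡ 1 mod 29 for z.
Since 29 is prime, by Fermat 12^(-1) ≡ 12^{27} ≡ 17 mod 29. Verify: 12 × 17 = 204 ≡ 1 mod 29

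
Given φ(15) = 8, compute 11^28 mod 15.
By Euler: 11^{8} ≡ 1 mod 15 since gcd(11, 15) = 1. 28 = 3×8 + 4. So 11^{28} ≡ 11^{4} ≡ 1 mod 15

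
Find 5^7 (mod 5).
By repeated squaring (mod 5): 5^{1}≡0, 5^{2}≡0, 5^{4}≡0. Then 5^{7} = 5^{4+2+1} ≡ 0 × 0 × 0 ≡ 0 (mod 5)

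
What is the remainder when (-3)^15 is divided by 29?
By repeated squaring (mod 29): (-3)^{1}≡26, (-3)^{2}≡9, (-3)^{4}≡23, (-3)^{8}≡7. Then (-3)^{15} = (-3)^{8+4+2+1} ≡ 7 × 23 × 9 × 26 ≡ 3 (mod 29)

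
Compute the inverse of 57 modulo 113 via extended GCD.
Extended GCD: 57(2) + 113(-1) = 1. So 57^(-1) ≡ 2 (mod 113). Verify: 57 × 2 = 114 ≡ 1 (mod 113)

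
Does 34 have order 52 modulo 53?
ord_53(34) divides 52. For each prime q|52: 34^{26}≡52, 34^{4}≡47, none ≡ 1. So 34 has order 52 and is a primitive root mod 53.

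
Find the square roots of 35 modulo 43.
The square roots of 35 mod 43 are 11 and 32. Verify: 11² = 121 ≡ 35 (mod 43)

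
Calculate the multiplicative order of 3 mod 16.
Powers of 3 mod 16: 3^1≡3, 3^2≡9, 3^3≡11, 3^4≡1. Order = 4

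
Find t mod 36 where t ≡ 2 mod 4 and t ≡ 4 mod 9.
M = 4 × 9 = 36. M₁ = 9, y₁ ≡ 1 mod 4. M₂ = 4, y₂ ≡ 7 mod 9. t = 2×9×1 + 4×4×7 ≡ 22 mod 36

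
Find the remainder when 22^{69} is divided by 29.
By Fermat: 22^{28} ≡ 1 mod 29. 69 = 2×28 + 13. So 22^{69} ≡ 22^{13} ≡ 4 mod 29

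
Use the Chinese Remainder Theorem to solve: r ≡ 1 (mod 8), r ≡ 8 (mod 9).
M = 8 × 9 = 72. M₁ = 9, y₁ ≡ 1 (mod 8). M₂ = 8, y₂ ≡ 8 (mod 9). r = 1×9×1 + 8×8×8 ≡ 17 (mod 72)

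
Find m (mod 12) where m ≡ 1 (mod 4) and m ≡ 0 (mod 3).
M = 4 × 3 = 12. M₁ = 3, y₁ ≡ 3 (mod 4). M₂ = 4, y₂ ≡ 1 (mod 3). m = 1×3×3 + 0×4×1 ≡ 9 (mod 12)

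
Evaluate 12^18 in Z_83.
By repeated squaring mod 83: 12^{1}≡12, 12^{2}≡61, 12^{4}≡69, 12^{8}≡30, 12^{16}≡70. Then 12^{18} = 12^{16+2} ≡ 70 × 61 ≡ 37 mod 83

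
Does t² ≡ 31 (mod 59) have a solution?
By Euler's criterion: 31^{29} ≡ 58 (mod 59). Since this equals -1 (≡ 58), 31 is not a QR.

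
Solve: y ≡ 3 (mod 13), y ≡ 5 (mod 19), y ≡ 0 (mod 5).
M = 13 × 19 × 5 = 1235. M₁ = 95, y₁ ≡ 10 (mod 13). M₂ = 65, y₂ ≡ 12 (mod 19). M₃ = 247, y₃ ≡ 3 (mod 5). y = 3×95×10 + 5×65×12 + 0×247×3 ≡ 575 (mod 1235)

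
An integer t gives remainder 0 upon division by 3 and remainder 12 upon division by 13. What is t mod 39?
M = 3 × 13 = 39. M₁ = 13, y₁ ≡ 1 mod 3. M₂ = 3, y₂ ≡ 9 mod 13. t = 0×13×1 + 12×3×9 ≡ 12 mod 39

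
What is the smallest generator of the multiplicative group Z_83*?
g = 2. Powers: [2, 4, 8, 16, 32, 64, 45, ...] generates all 82 non-zero residues.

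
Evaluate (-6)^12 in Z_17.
By repeated squaring mod 17: (-6)^{1}≡11, (-6)^{2}≡2, (-6)^{4}≡4, (-6)^{8}≡16. Then (-6)^{12} = (-6)^{8+4} ≡ 16 × 4 ≡ 13 mod 17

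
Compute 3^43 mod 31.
Using Fermat: 3^{30} ≡ 1 (mod 31). 43 ≡ 13 (mod 30). So 3^{43} ≡ 3^{13} ≡ 24 (mod 31)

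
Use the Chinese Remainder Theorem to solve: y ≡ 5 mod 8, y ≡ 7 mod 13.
M = 8 × 13 = 104. M₁ = 13, y₁ ≡ 5 mod 8. M₂ = 8, y₂ ≡ 5 mod 13. y = 5×13×5 + 7×8×5 ≡ 85 mod 104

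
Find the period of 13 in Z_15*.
Powers of 13 mod 15: 13^1≡13, 13^2≡4, 13^3≡7, 13^4≡1. Order = 4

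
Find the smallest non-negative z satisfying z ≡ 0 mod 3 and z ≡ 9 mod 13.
M = 3 × 13 = 39. M₁ = 13, y₁ ≡ 1 mod 3. M₂ = 3, y₂ ≡ 9 mod 13. z = 0×13×1 + 9×3×9 ≡ 9 mod 39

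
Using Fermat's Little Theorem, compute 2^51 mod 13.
By Fermat: 2^{12} ≡ 1 mod 13. 51 = 4×12 + 3. So 2^{51} ≡ 2^{3} ≡ 8 mod 13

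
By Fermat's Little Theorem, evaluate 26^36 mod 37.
By Fermat's Little Theorem, 26^{36} ≡ 1 (mod 37) since 37 is prime and gcd(26, 37) = 1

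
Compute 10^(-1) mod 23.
Since 23 is prime, by Fermat 10^(-1) ≡ 10^{21} ≡ 7 mod 23. Verify: 10 × 7 = 70 ≡ 1 mod 23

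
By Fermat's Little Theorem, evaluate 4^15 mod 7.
By Fermat: 4^{6} ≡ 1 (mod 7). 15 = 2×6 + 3. So 4^{15} ≡ 4^{3} ≡ 1 (mod 7)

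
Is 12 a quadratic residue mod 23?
By Euler's criterion: 12^{11} ≡ 1 (mod 23). Since this equals 1, 12 is a QR.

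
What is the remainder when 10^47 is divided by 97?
By repeated squaring mod 97: 10^{1}≡10, 10^{2}≡3, 10^{4}≡9, 10^{8}≡81, 10^{16}≡62, 10^{32}≡61. Then 10^{47} = 10^{32+8+4+2+1} ≡ 61 × 81 × 9 × 3 × 10 ≡ 29 mod 97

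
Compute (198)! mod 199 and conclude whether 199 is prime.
(198)! mod 199 = 198. Since 198 ≡ -1 mod 199, 199 is prime.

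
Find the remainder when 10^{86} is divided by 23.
By Fermat: 10^{22} ≡ 1 (mod 23). 86 = 3×22 + 20. So 10^{86} ≡ 10^{20} ≡ 3 (mod 23)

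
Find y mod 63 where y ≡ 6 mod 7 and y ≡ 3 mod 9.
M = 7 × 9 = 63. M₁ = 9, y₁ ≡ 4 mod 7. M₂ = 7, y₂ ≡ 4 mod 9. y = 6×9×4 + 3×7×4 ≡ 48 mod 63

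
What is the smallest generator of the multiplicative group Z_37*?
g = 2. Powers: [2, 4, 8, 16, 32, 27, ...] generates all 36 non-zero residues.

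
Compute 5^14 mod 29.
By repeated squaring mod 29: 5^{1}≡5, 5^{2}≡25, 5^{4}≡16, 5^{8}≡24. Then 5^{14} = 5^{8+4+2} ≡ 24 × 16 × 25 ≡ 1 mod 29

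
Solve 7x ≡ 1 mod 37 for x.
Since 37 is prime, by Fermat 7^(-1) ≡ 7^{35} ≡ 16 mod 37. Verify: 7 × 16 = 112 ≡ 1 mod 37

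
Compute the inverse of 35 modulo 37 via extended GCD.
Extended GCD: 35(18) + 37(-17) = 1. So 35^(-1) ≡ 18 mod 37. Verify: 35 × 18 = 630 ≡ 1 mod 37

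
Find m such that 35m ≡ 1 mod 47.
Since 47 is prime, by Fermat 35^(-1) ≡ 35^{45} ≡ 43 mod 47. Verify: 35 × 43 = 1505 ≡ 1 mod 47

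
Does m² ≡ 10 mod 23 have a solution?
By Euler's criterion: 10^{11} ≡ 22 mod 23. Since this equals -1 (≡ 22), 10 is not a QR.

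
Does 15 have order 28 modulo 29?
ord_29(15) divides 28. For each prime q|28: 15^{14}≡28, 15^{4}≡20, none ≡ 1. So 15 has order 28 and is a primitive root mod 29.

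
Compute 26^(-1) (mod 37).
Since 37 is prime, by Fermat 26^(-1) ≡ 26^{35} ≡ 10 (mod 37). Verify: 26 × 10 = 260 ≡ 1 (mod 37)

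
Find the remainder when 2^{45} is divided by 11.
By Fermat: 2^{10} ≡ 1 (mod 11). 45 = 4×10 + 5. So 2^{45} ≡ 2^{5} ≡ 10 (mod 11)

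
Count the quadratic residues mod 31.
The squaring map on Z_31* is 2-to-1, so there are (30)/2 = 15 QRs.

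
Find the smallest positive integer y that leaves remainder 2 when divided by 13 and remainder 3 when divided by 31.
M = 13 × 31 = 403. M₁ = 31, y₁ ≡ 8 (mod 13). M₂ = 13, y₂ ≡ 12 (mod 31). y = 2×31×8 + 3×13×12 ≡ 158 (mod 403)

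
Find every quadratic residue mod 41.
Quadratic residues modulo 41: {1, 2, 4, 5, 8, 9, 10, 16, 18, 20, 21, 23, 25, 31, 32, 33, 36, 37, 39, 40}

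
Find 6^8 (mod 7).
Using Fermat: 6^{6} ≡ 1 (mod 7). 8 ≡ 2 (mod 6). So 6^{8} ≡ 6^{2} ≡ 1 (mod 7)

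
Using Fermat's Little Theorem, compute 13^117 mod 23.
By Fermat: 13^{22} ≡ 1 mod 23. 117 = 5×22 + 7. So 13^{117} ≡ 13^{7} ≡ 9 mod 23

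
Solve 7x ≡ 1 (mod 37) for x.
Since 37 is prime, by Fermat 7^(-1) ≡ 7^{35} ≡ 16 (mod 37). Verify: 7 × 16 = 112 ≡ 1 (mod 37)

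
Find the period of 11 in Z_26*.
Powers of 11 mod 26: 11^1≡11, 11^2≡17, 11^3≡5, 11^4≡3, 11^5≡7, 11^6≡25, 11^7≡15, 11^8≡9, 11^9≡21, 11^10≡23, 11^11≡19, 11^12≡1. ord_26(11) = 12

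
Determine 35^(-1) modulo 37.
Since 37 is prime, by Fermat 35^(-1) ≡ 35^{35} ≡ 18 (mod 37). Verify: 35 × 18 = 630 ≡ 1 (mod 37)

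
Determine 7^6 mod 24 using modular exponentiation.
By repeated squaring (mod 24): 7^{1}≡7, 7^{2}≡1, 7^{4}≡1. Then 7^{6} = 7^{4+2} ≡ 1 × 1 ≡ 1 (mod 24)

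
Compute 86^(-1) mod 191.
Since 191 is prime, by Fermat 86^(-1) ≡ 86^{189} ≡ 20 mod 191. Verify: 86 × 20 = 1720 ≡ 1 mod 191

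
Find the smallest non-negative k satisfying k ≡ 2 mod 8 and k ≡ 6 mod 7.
M = 8 × 7 = 56. M₁ = 7, y₁ ≡ 7 mod 8. M₂ = 8, y₂ ≡ 1 mod 7. k = 2×7×7 + 6×8×1 ≡ 34 mod 56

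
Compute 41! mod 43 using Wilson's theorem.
(42)! = (41)! × (42) ≡ -1 mod 43. So (41)! ≡ -1 × (42)^(-1) ≡ (-1)×(-1) = 1 mod 43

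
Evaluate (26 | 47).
(26/47) = 26^{23} mod 47 = -1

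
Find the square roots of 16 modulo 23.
The square roots of 16 mod 23 are 4 and 19. Verify: 4² = 16 ≡ 16 mod 23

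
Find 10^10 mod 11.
Using Fermat: 10^{10} ≡ 1 mod 11. 10 ≡ 0 mod 10. So 10^{10} ≡ 10^{0} ≡ 1 mod 11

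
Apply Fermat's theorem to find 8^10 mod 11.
By Fermat's Little Theorem, 8^{10} ≡ 1 mod 11 since 11 is prime and gcd(8, 11) = 1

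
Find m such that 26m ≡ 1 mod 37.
Since 37 is prime, by Fermat 26^(-1) ≡ 26^{35} ≡ 10 mod 37. Verify: 26 × 10 = 260 ≡ 1 mod 37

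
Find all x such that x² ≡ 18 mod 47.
The square roots of 18 mod 47 are 21 and 26. Verify: 21² = 441 ≡ 18 mod 47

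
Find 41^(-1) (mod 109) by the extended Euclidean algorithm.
Extended GCD: 41(8) + 109(-3) = 1. So 41^(-1) ≡ 8 (mod 109). Verify: 41 × 8 = 328 ≡ 1 (mod 109)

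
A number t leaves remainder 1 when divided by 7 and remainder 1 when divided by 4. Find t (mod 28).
M = 7 × 4 = 28. M₁ = 4, y₁ ≡ 2 (mod 7). M₂ = 7, y₂ ≡ 3 (mod 4). t = 1×4×2 + 1×7×3 ≡ 1 (mod 28)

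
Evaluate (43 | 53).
(43/53) = 43^{26} mod 53 = 1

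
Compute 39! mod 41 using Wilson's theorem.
(40)! = (39)! × (40) ≡ -1 mod 41. So (39)! ≡ -1 × (40)^(-1) ≡ (-1)×(-1) = 1 mod 41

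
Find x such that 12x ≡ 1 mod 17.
Since 17 is prime, by Fermat 12^(-1) ≡ 12^{15} ≡ 10 mod 17. Verify: 12 × 10 = 120 ≡ 1 mod 17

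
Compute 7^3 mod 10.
7^{3} = 343 ≡ 3 mod 10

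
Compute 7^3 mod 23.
7^{3} = 343 ≡ 21 (mod 23)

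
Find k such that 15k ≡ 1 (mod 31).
Since 31 is prime, by Fermat 15^(-1) ≡ 15^{29} ≡ 29 (mod 31). Verify: 15 × 29 = 435 ≡ 1 (mod 31)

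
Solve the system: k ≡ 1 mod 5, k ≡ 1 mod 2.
M = 5 × 2 = 10. M₁ = 2, y₁ ≡ 3 mod 5. M₂ = 5, y₂ ≡ 1 mod 2. k = 1×2×3 + 1×5×1 ≡ 1 mod 10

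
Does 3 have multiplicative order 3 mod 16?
Powers of 3 mod 16: 3^1≡3, 3^2≡9, 3^3≡11, 3^4≡1. 3^3≡11≢1, so ord ≠ 3. No, the actual order is 4.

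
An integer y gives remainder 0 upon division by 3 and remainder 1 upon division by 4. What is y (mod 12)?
M = 3 × 4 = 12. M₁ = 4, y₁ ≡ 1 (mod 3). M₂ = 3, y₂ ≡ 3 (mod 4). y = 0×4×1 + 1×3×3 ≡ 9 (mod 12)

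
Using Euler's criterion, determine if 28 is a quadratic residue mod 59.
By Euler's criterion: 28^{29} ≡ 1 mod 59. Since this equals 1, 28 is a QR.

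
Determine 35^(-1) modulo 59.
Since 59 is prime, by Fermat 35^(-1) ≡ 35^{57} ≡ 27 (mod 59). Verify: 35 × 27 = 945 ≡ 1 (mod 59)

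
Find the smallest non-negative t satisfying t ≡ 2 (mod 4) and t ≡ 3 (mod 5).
M = 4 × 5 = 20. M₁ = 5, y₁ ≡ 1 (mod 4). M₂ = 4, y₂ ≡ 4 (mod 5). t = 2×5×1 + 3×4×4 ≡ 18 (mod 20)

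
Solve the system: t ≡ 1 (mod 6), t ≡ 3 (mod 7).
M = 6 × 7 = 42. M₁ = 7, y₁ ≡ 1 (mod 6). M₂ = 6, y₂ ≡ 6 (mod 7). t = 1×7×1 + 3×6×6 ≡ 31 (mod 42)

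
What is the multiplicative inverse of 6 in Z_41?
Since 41 is prime, by Fermat 6^(-1) ≡ 6^{39} ≡ 7 (mod 41). Verify: 6 × 7 = 42 ≡ 1 (mod 41)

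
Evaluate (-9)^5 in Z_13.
By repeated squaring (mod 13): (-9)^{1}≡4, (-9)^{2}≡3, (-9)^{4}≡9. Then (-9)^{5} = (-9)^{4+1} ≡ 9 × 4 ≡ 10 (mod 13)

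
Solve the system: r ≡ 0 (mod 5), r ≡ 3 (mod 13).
M = 5 × 13 = 65. M₁ = 13, y₁ ≡ 2 (mod 5). M₂ = 5, y₂ ≡ 8 (mod 13). r = 0×13×2 + 3×5×8 ≡ 55 (mod 65)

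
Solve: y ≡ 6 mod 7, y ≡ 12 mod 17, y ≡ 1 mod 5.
M = 7 × 17 × 5 = 595. M₁ = 85, y₁ ≡ 1 mod 7. M₂ = 35, y₂ ≡ 1 mod 17. M₃ = 119, y₃ ≡ 4 mod 5. y = 6×85×1 + 12×35×1 + 1×119×4 ≡ 216 mod 595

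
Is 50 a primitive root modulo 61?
50^{4} ≡ 1 (mod 61) and 4 < 60, so ord_61(50) = 4 ≠ 60 and 50 is not a primitive root.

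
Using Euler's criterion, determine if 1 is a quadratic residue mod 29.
By Euler's criterion: 1^{14} ≡ 1 (mod 29). Since this equals 1, 1 is a QR.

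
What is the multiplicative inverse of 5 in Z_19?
Since 19 is prime, by Fermat 5^(-1) ≡ 5^{17} ≡ 4 mod 19. Verify: 5 × 4 = 20 ≡ 1 mod 19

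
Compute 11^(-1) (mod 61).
Since 61 is prime, by Fermat 11^(-1) ≡ 11^{59} ≡ 50 (mod 61). Verify: 11 × 50 = 550 ≡ 1 (mod 61)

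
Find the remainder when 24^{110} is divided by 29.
By Fermat: 24^{28} ≡ 1 (mod 29). 110 = 3×28 + 26. So 24^{110} ≡ 24^{26} ≡ 7 (mod 29)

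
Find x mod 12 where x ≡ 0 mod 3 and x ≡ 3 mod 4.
M = 3 × 4 = 12. M₁ = 4, y₁ ≡ 1 mod 3. M₂ = 3, y₂ ≡ 3 mod 4. x = 0×4×1 + 3×3×3 ≡ 3 mod 12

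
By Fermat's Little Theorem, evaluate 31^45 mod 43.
By Fermat: 31^{42} ≡ 1 (mod 43). So 31^{45} = 31^{42} · 31^{3} ≡ 31^{3} ≡ 35 (mod 43)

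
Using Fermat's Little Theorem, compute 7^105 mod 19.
By Fermat: 7^{18} ≡ 1 (mod 19). 105 = 5×18 + 15. So 7^{105} ≡ 7^{15} ≡ 1 (mod 19)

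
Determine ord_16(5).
Powers of 5 mod 16: 5^1≡5, 5^2≡9, 5^3≡13, 5^4≡1. Order = 4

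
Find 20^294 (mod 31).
Using Fermat: 20^{30} ≡ 1 (mod 31). 294 ≡ 24 (mod 30). So 20^{294} ≡ 20^{24} ≡ 8 (mod 31)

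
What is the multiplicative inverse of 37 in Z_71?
Since 71 is prime, by Fermat 37^(-1) ≡ 37^{69} ≡ 48 mod 71. Verify: 37 × 48 = 1776 ≡ 1 mod 71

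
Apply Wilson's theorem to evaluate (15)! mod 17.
(16)! = (15)! × (16) ≡ -1 mod 17. So (15)! ≡ -1 × (16)^(-1) ≡ (-1)×(-1) = 1 mod 17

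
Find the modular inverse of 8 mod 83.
Since 83 is prime, by Fermat 8^(-1) ≡ 8^{81} ≡ 52 mod 83. Verify: 8 × 52 = 416 ≡ 1 mod 83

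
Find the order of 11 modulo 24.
Powers of 11 mod 24: 11^1≡11, 11^2≡1. Order = 2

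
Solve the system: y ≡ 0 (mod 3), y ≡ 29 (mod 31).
M = 3 × 31 = 93. M₁ = 31, y₁ ≡ 1 (mod 3). M₂ = 3, y₂ ≡ 21 (mod 31). y = 0×31×1 + 29×3×21 ≡ 60 (mod 93)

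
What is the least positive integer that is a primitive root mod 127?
g = 3. Powers: [3, 9, 27, 81, 116, 94, 28, 84, ...] generates all 126 non-zero residues.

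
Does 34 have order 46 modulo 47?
34^{23} ≡ 1 mod 47 and 23 < 46, so ord_47(34) = 23 ≠ 46 and 34 is not a primitive root.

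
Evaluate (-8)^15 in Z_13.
Using Fermat: (-8)^{12} ≡ 1 mod 13. 15 ≡ 3 mod 12. So (-8)^{15} ≡ (-8)^{3} ≡ 8 mod 13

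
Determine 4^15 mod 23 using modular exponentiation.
By repeated squaring (mod 23): 4^{1}≡4, 4^{2}≡16, 4^{4}≡3, 4^{8}≡9. Then 4^{15} = 4^{8+4+2+1} ≡ 9 × 3 × 16 × 4 ≡ 3 (mod 23)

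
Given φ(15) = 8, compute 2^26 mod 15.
By Euler: 2^{8} ≡ 1 mod 15 since gcd(2, 15) = 1. 26 = 3×8 + 2. So 2^{26} ≡ 2^{2} ≡ 4 mod 15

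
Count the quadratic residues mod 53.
The squaring map on Z_53* is 2-to-1, so there are (52)/2 = 26 QRs.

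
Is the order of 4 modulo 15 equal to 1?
Powers of 4 mod 15: 4^1≡4, 4^2≡1. 4^1≡4≢1, so ord ≠ 1. No, the actual order is 2.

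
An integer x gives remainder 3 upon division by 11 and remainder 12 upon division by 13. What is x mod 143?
M = 11 × 13 = 143. M₁ = 13, y₁ ≡ 6 mod 11. M₂ = 11, y₂ ≡ 6 mod 13. x = 3×13×6 + 12×11×6 ≡ 25 mod 143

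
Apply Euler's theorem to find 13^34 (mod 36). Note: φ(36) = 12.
By Euler: 13^{12} ≡ 1 (mod 36) since gcd(13, 36) = 1. 34 = 2×12 + 10. So 13^{34} ≡ 13^{10} ≡ 13 (mod 36)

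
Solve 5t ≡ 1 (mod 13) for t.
Since 13 is prime, by Fermat 5^(-1) ≡ 5^{11} ≡ 8 (mod 13). Verify: 5 × 8 = 40 ≡ 1 (mod 13)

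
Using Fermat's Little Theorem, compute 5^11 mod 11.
By Fermat: 5^{10} ≡ 1 (mod 11). So 5^{11} = 5^{10} · 5^{1} ≡ 5^{1} ≡ 5 (mod 11)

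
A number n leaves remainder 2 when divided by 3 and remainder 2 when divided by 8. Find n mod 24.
M = 3 × 8 = 24. M₁ = 8, y₁ ≡ 2 mod 3. M₂ = 3, y₂ ≡ 3 mod 8. n = 2×8×2 + 2×3×3 ≡ 2 mod 24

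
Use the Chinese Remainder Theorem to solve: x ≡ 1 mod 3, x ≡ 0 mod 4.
M = 3 × 4 = 12. M₁ = 4, y₁ ≡ 1 mod 3. M₂ = 3, y₂ ≡ 3 mod 4. x = 1×4×1 + 0×3×3 ≡ 4 mod 12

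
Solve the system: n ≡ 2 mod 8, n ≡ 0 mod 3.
M = 8 × 3 = 24. M₁ = 3, y₁ ≡ 3 mod 8. M₂ = 8, y₂ ≡ 2 mod 3. n = 2×3×3 + 0×8×2 ≡ 18 mod 24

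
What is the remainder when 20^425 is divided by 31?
Using Fermat: 20^{30} ≡ 1 (mod 31). 425 ≡ 5 (mod 30). So 20^{425} ≡ 20^{5} ≡ 25 (mod 31)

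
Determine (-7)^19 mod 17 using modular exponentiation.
Using Fermat: (-7)^{16} ≡ 1 (mod 17). 19 ≡ 3 (mod 16). So (-7)^{19} ≡ (-7)^{3} ≡ 14 (mod 17)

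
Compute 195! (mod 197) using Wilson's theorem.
(196)! = (195)! × (196) ≡ -1 (mod 197). So (195)! ≡ -1 × (196)^(-1) ≡ (-1)×(-1) = 1 (mod 197)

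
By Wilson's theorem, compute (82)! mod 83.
By Wilson's theorem, (82)! ≡ -1 ≡ 82 mod 83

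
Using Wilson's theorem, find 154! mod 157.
(156)! = (154)! × (155) × (156) ≡ -1 mod 157. So (154)! ≡ -1 × [(156)(155)]^(-1) ≡ 78 mod 157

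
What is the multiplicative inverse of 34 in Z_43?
Since 43 is prime, by Fermat 34^(-1) ≡ 34^{41} ≡ 19 mod 43. Verify: 34 × 19 = 646 ≡ 1 mod 43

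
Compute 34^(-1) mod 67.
Since 67 is prime, by Fermat 34^(-1) ≡ 34^{65} ≡ 2 mod 67. Verify: 34 × 2 = 68 ≡ 1 mod 67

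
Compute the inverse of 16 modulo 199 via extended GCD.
Extended GCD: 16(-87) + 199(7) = 1. So 16^(-1) ≡ -87 ≡ 112 mod 199. Verify: 16 × 112 = 1792 ≡ 1 mod 199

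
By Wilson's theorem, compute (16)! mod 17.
By Wilson's theorem, (16)! ≡ -1 ≡ 16 mod 17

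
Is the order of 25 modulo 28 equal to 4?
Powers of 25 mod 28: 25^1≡25, 25^2≡9, 25^3≡1. Already 25^3≡1, so the order is 3 < 4. No, the actual order is 3.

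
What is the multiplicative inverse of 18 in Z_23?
Since 23 is prime, by Fermat 18^(-1) ≡ 18^{21} ≡ 9 mod 23. Verify: 18 × 9 = 162 ≡ 1 mod 23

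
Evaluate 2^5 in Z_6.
By repeated squaring (mod 6): 2^{1}≡2, 2^{2}≡4, 2^{4}≡4. Then 2^{5} = 2^{4+1} ≡ 4 × 2 ≡ 2 (mod 6)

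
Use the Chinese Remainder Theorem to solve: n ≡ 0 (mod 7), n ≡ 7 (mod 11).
M = 7 × 11 = 77. M₁ = 11, y₁ ≡ 2 (mod 7). M₂ = 7, y₂ ≡ 8 (mod 11). n = 0×11×2 + 7×7×8 ≡ 7 (mod 77)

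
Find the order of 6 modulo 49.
Powers of 6 mod 49: 6^1≡6, 6^2≡36, 6^3≡20, 6^4≡22, 6^5≡34, 6^6≡8, 6^7≡48, 6^8≡43, 6^9≡13, 6^10≡29, 6^11≡27, 6^12≡15, 6^13≡41, 6^14≡1. ord_49(6) = 14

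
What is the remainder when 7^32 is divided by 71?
By repeated squaring (mod 71): 7^{1}≡7, 7^{2}≡49, 7^{4}≡58, 7^{8}≡27, 7^{16}≡19, 7^{32}≡6. So 7^{32} ≡ 6 (mod 71)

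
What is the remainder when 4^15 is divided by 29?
By repeated squaring (mod 29): 4^{1}≡4, 4^{2}≡16, 4^{4}≡24, 4^{8}≡25. Then 4^{15} = 4^{8+4+2+1} ≡ 25 × 24 × 16 × 4 ≡ 4 (mod 29)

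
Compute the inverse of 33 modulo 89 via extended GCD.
Extended GCD: 33(27) + 89(-10) = 1. So 33^(-1) ≡ 27 mod 89. Verify: 33 × 27 = 891 ≡ 1 mod 89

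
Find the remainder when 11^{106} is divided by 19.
By Fermat: 11^{18} ≡ 1 (mod 19). 106 = 5×18 + 16. So 11^{106} ≡ 11^{16} ≡ 11 (mod 19)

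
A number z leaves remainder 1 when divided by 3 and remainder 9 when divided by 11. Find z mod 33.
M = 3 × 11 = 33. M₁ = 11, y₁ ≡ 2 mod 3. M₂ = 3, y₂ ≡ 4 mod 11. z = 1×11×2 + 9×3×4 ≡ 31 mod 33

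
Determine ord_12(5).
Powers of 5 mod 12: 5^1≡5, 5^2≡1. So the order of 5 is 2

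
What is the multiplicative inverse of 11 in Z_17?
Since 17 is prime, by Fermat 11^(-1) ≡ 11^{15} ≡ 14 mod 17. Verify: 11 × 14 = 154 ≡ 1 mod 17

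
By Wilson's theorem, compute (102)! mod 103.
By Wilson's theorem, (102)! ≡ -1 ≡ 102 mod 103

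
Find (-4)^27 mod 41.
By repeated squaring mod 41: (-4)^{1}≡37, (-4)^{2}≡16, (-4)^{4}≡10, (-4)^{8}≡18, (-4)^{16}≡37. Then (-4)^{27} = (-4)^{16+8+2+1} ≡ 37 × 18 × 16 × 37 ≡ 16 mod 41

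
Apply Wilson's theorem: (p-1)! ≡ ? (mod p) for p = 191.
By Wilson's theorem, (190)! ≡ -1 ≡ 190 mod 191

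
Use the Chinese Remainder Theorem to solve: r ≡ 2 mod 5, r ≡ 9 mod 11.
M = 5 × 11 = 55. M₁ = 11, y₁ ≡ 1 mod 5. M₂ = 5, y₂ ≡ 9 mod 11. r = 2×11×1 + 9×5×9 ≡ 42 mod 55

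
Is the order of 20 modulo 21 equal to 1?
Powers of 20 mod 21: 20^1≡20, 20^2≡1. 20^1≡20≢1, so ord ≠ 1. No, the actual order is 2.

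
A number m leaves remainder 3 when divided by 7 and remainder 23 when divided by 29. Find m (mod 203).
M = 7 × 29 = 203. M₁ = 29, y₁ ≡ 1 (mod 7). M₂ = 7, y₂ ≡ 25 (mod 29). m = 3×29×1 + 23×7×25 ≡ 52 (mod 203)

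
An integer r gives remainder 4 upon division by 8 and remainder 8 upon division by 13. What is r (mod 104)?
M = 8 × 13 = 104. M₁ = 13, y₁ ≡ 5 (mod 8). M₂ = 8, y₂ ≡ 5 (mod 13). r = 4×13×5 + 8×8×5 ≡ 60 (mod 104)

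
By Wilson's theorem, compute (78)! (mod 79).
By Wilson's theorem, (78)! ≡ -1 ≡ 78 (mod 79)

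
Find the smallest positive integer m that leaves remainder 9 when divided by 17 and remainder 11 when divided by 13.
M = 17 × 13 = 221. M₁ = 13, y₁ ≡ 4 mod 17. M₂ = 17, y₂ ≡ 10 mod 13. m = 9×13×4 + 11×17×10 ≡ 128 mod 221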